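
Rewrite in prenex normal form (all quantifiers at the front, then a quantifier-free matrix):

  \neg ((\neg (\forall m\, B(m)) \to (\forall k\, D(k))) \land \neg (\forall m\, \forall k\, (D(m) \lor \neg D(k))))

Eliminate → and ↔ using ¬ and ∨.
  \neg ((\neg \neg (\forall m\, B(m)) \lor (\forall k\, D(k))) \land \neg (\forall m\, \forall k\, (D(m) \lor \neg D(k))))
Push ¬ through the quantifiers and connectives to reach negation normal form:
  (\exists m\, \neg B(m)) \land (\exists k\, \neg D(k)) \lor (\forall m\, \forall k\, (D(m) \lor \neg D(k)))
Rename bound variables to avoid capture: m↦b, k↦w.
  (\exists m\, \neg B(m)) \land (\exists k\, \neg D(k)) \lor (\forall b\, \forall w\, (D(b) \lor \neg D(w)))
Pull the quantifiers to the front (each side's bound variable is not free in the other side):
  \exists m\, \exists k\, \forall b\, \forall w\, (\neg B(m) \land \neg D(k) \lor D(b) \lor \neg D(w))

\exists m\, \exists k\, \forall b\, \forall w\, (\neg B(m) \land \neg D(k) \lor D(b) \lor \neg D(w))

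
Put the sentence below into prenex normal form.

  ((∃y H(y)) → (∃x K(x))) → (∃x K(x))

Rewrite implications/biconditionals: A → B as ¬A ∨ B.
  ¬(¬(∃y H(y)) ∨ (∃x K(x))) ∨ (∃x K(x))
Push ¬ through the quantifiers and connectives to reach negation normal form:
  (∃y H(y)) ∧ (∀x ¬K(x)) ∨ (∃x K(x))
Rename bound variables to avoid capture: x↦u.
  (∃y H(y)) ∧ (∀x ¬K(x)) ∨ (∃u K(u))
Finally move all quantifiers to the prefix:
  ∃y ∀x ∃u (H(y) ∧ ¬K(x) ∨ K(u))

∃y ∀x ∃u (H(y) ∧ ¬K(x) ∨ K(u))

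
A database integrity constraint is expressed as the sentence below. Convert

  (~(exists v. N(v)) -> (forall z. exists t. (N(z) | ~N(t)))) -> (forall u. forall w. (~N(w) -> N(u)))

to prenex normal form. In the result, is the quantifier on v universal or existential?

universal

Eliminate → and ↔ using ¬ and ∨.
  ~(~~(exists v. N(v)) | (forall z. exists t. (N(z) | ~N(t)))) | (forall u. forall w. (~~N(w) | N(u)))
Drive negations inward (¬∀x A ≡ ∃x ¬A, ¬∃x A ≡ ∀x ¬A, De Morgan for ∧/∨):
  (forall v. ~N(v)) & (exists z. forall t. (~N(z) & N(t))) | (forall u. forall w. (N(w) | N(u)))
Pull the quantifiers to the front (each side's bound variable is not free in the other side):
  forall v. exists z. forall t. forall u. forall w. (~N(v) & ~N(z) & N(t) | N(w) | N(u))
The quantifier exists v sits under an odd number of negations (counting the antecedent side of each →), so it flips to forall v.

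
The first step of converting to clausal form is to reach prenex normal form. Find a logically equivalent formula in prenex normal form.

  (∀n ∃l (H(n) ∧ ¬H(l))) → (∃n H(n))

Rewrite implications/biconditionals: A → B as ¬A ∨ B.
  ¬(∀n ∃l (H(n) ∧ ¬H(l))) ∨ (∃n H(n))
Move each ¬ inward, flipping quantifiers it crosses:
  (∃n ∀l (¬H(n) ∨ H(l))) ∨ (∃n H(n))
Rename bound variables to avoid capture: n↦q.
  (∃n ∀l (¬H(n) ∨ H(l))) ∨ (∃q H(q))
Extract every quantifier outward, since the variables are now distinct and don't occur free across branches:
  ∃n ∀l ∃q (¬H(n) ∨ H(l) ∨ H(q))

∃n ∀l ∃q (¬H(n) ∨ H(l) ∨ H(q))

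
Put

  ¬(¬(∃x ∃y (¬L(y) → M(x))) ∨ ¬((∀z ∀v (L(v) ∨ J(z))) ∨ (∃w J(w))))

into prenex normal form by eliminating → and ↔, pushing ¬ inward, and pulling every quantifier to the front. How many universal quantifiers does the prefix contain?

2

Eliminate → and ↔ using ¬ and ∨.
  ¬(¬(∃x ∃y (¬¬L(y) ∨ M(x))) ∨ ¬((∀z ∀v (L(v) ∨ J(z))) ∨ (∃w J(w))))
Drive negations inward (¬∀x A ≡ ∃x ¬A, ¬∃x A ≡ ∀x ¬A, De Morgan for ∧/∨):
  (∃x ∃y (L(y) ∨ M(x))) ∧ ((∀z ∀v (L(v) ∨ J(z))) ∨ (∃w J(w)))
All bound variables are already distinct, so no renaming is needed.
Extract every quantifier outward, since the variables are now distinct and don't occur free across branches:
  ∃x ∃y ∀z ∀v ∃w ((L(y) ∨ M(x)) ∧ (L(v) ∨ J(z) ∨ J(w)))
The prefix is ∃x ∃y ∀z ∀v ∃w: 2 universal, 3 existential.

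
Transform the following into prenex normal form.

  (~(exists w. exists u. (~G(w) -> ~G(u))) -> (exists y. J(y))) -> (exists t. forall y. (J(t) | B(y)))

forall w. forall u. forall y. exists t. forall c. (~G(w) & G(u) & ~J(y) | J(t) | B(c))

First replace A → B with ¬A ∨ B.
  ~(~~(exists w. exists u. (~~G(w) | ~G(u))) | (exists y. J(y))) | (exists t. forall y. (J(t) | B(y)))
Drive negations inward (¬∀x A ≡ ∃x ¬A, ¬∃x A ≡ ∀x ¬A, De Morgan for ∧/∨):
  (forall w. forall u. (~G(w) & G(u))) & (forall y. ~J(y)) | (exists t. forall y. (J(t) | B(y)))
Give each quantifier a distinct variable: y↦c.
  (forall w. forall u. (~G(w) & G(u))) & (forall y. ~J(y)) | (exists t. forall c. (J(t) | B(c)))
Finally move all quantifiers to the prefix:
  forall w. forall u. forall y. exists t. forall c. (~G(w) & G(u) & ~J(y) | J(t) | B(c))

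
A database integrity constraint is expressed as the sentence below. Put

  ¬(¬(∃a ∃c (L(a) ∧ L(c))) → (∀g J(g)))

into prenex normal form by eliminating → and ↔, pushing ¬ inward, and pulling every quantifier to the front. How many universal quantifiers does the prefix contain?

Rewrite implications/biconditionals: A → B as ¬A ∨ B.
  ¬(¬¬(∃a ∃c (L(a) ∧ L(c))) ∨ (∀g J(g)))
Drive negations inward (¬∀x A ≡ ∃x ¬A, ¬∃x A ≡ ∀x ¬A, De Morgan for ∧/∨):
  (∀a ∀c (¬L(a) ∨ ¬L(c))) ∧ (∃g ¬J(g))
All bound variables are already distinct, so no renaming is needed.
Finally move all quantifiers to the prefix:
  ∀a ∀c ∃g ((¬L(a) ∨ ¬L(c)) ∧ ¬J(g))
The prefix is ∀a ∀c ∃g: 2 universal, 1 existential.

2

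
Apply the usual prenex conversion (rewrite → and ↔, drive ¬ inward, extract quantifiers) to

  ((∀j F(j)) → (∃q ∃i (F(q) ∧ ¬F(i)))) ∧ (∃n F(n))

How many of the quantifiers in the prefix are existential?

Eliminate → and ↔ using ¬ and ∨.
  (¬(∀j F(j)) ∨ (∃q ∃i (F(q) ∧ ¬F(i)))) ∧ (∃n F(n))
Drive negations inward (¬∀x A ≡ ∃x ¬A, ¬∃x A ≡ ∀x ¬A, De Morgan for ∧/∨):
  ((∃j ¬F(j)) ∨ (∃q ∃i (F(q) ∧ ¬F(i)))) ∧ (∃n F(n))
All bound variables are already distinct, so no renaming is needed.
Pull the quantifiers to the front (each side's bound variable is not free in the other side):
  ∃j ∃q ∃i ∃n ((¬F(j) ∨ F(q) ∧ ¬F(i)) ∧ F(n))
The prefix is ∃j ∃q ∃i ∃n: 0 universal, 4 existential.

4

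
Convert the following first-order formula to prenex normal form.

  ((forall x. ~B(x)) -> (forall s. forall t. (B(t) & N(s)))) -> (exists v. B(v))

forall x. exists s. exists t. exists v. (~B(x) & (~B(t) | ~N(s)) | B(v))

First replace A → B with ¬A ∨ B.
  ~(~(forall x. ~B(x)) | (forall s. forall t. (B(t) & N(s)))) | (exists v. B(v))
Drive negations inward (¬∀x A ≡ ∃x ¬A, ¬∃x A ≡ ∀x ¬A, De Morgan for ∧/∨):
  (forall x. ~B(x)) & (exists s. exists t. (~B(t) | ~N(s))) | (exists v. B(v))
Extract every quantifier outward, since the variables are now distinct and don't occur free across branches:
  forall x. exists s. exists t. exists v. (~B(x) & (~B(t) | ~N(s)) | B(v))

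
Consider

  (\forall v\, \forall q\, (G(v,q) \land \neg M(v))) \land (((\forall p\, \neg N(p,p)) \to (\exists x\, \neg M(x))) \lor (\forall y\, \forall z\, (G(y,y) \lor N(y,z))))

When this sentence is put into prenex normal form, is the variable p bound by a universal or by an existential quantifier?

existential

First replace A → B with ¬A ∨ B.
  (\forall v\, \forall q\, (G(v,q) \land \neg M(v))) \land (\neg (\forall p\, \neg N(p,p)) \lor (\exists x\, \neg M(x)) \lor (\forall y\, \forall z\, (G(y,y) \lor N(y,z))))
Drive negations inward (¬∀x A ≡ ∃x ¬A, ¬∃x A ≡ ∀x ¬A, De Morgan for ∧/∨):
  (\forall v\, \forall q\, (G(v,q) \land \neg M(v))) \land ((\exists p\, N(p,p)) \lor (\exists x\, \neg M(x)) \lor (\forall y\, \forall z\, (G(y,y) \lor N(y,z))))
Pull the quantifiers to the front (each side's bound variable is not free in the other side):
  \forall v\, \forall q\, \exists p\, \exists x\, \forall y\, \forall z\, (G(v,q) \land \neg M(v) \land (N(p,p) \lor \neg M(x) \lor G(y,y) \lor N(y,z)))
The quantifier \forall p sits under an odd number of negations (counting the antecedent side of each →), so it flips to \exists p.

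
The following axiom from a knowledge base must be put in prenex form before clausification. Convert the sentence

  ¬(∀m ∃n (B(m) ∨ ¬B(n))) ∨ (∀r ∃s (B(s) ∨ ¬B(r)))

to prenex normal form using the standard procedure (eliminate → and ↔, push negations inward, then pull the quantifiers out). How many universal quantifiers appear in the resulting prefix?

2

Move each ¬ inward, flipping quantifiers it crosses:
  (∃m ∀n (¬B(m) ∧ B(n))) ∨ (∀r ∃s (B(s) ∨ ¬B(r)))
All bound variables are already distinct, so no renaming is needed.
Finally move all quantifiers to the prefix:
  ∃m ∀n ∀r ∃s (¬B(m) ∧ B(n) ∨ B(s) ∨ ¬B(r))
The prefix is ∃m ∀n ∀r ∃s: 2 universal, 2 existential.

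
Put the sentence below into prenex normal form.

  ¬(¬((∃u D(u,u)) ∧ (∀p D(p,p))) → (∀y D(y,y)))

∀u ∃p ∃y ((¬D(u,u) ∨ ¬D(p,p)) ∧ ¬D(y,y))

First replace A → B with ¬A ∨ B.
  ¬(¬¬((∃u D(u,u)) ∧ (∀p D(p,p))) ∨ (∀y D(y,y)))
Push ¬ through the quantifiers and connectives to reach negation normal form:
  ((∀u ¬D(u,u)) ∨ (∃p ¬D(p,p))) ∧ (∃y ¬D(y,y))
Pull the quantifiers to the front (each side's bound variable is not free in the other side):
  ∀u ∃p ∃y ((¬D(u,u) ∨ ¬D(p,p)) ∧ ¬D(y,y))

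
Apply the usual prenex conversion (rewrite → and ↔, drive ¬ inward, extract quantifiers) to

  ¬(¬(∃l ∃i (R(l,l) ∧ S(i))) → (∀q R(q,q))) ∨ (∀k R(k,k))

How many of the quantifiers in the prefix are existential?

1

Eliminate → and ↔ using ¬ and ∨.
  ¬(¬¬(∃l ∃i (R(l,l) ∧ S(i))) ∨ (∀q R(q,q))) ∨ (∀k R(k,k))
Move each ¬ inward, flipping quantifiers it crosses:
  (∀l ∀i (¬R(l,l) ∨ ¬S(i))) ∧ (∃q ¬R(q,q)) ∨ (∀k R(k,k))
Pull the quantifiers to the front (each side's bound variable is not free in the other side):
  ∀l ∀i ∃q ∀k ((¬R(l,l) ∨ ¬S(i)) ∧ ¬R(q,q) ∨ R(k,k))
The prefix is ∀l ∀i ∃q ∀k: 3 universal, 1 existential.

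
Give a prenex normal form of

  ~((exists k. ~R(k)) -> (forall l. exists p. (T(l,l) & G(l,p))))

Eliminate → and ↔ using ¬ and ∨.
  ~(~(exists k. ~R(k)) | (forall l. exists p. (T(l,l) & G(l,p))))
Move each ¬ inward, flipping quantifiers it crosses:
  (exists k. ~R(k)) & (exists l. forall p. (~T(l,l) | ~G(l,p)))
Finally move all quantifiers to the prefix:
  exists k. exists l. forall p. (~R(k) & (~T(l,l) | ~G(l,p)))

exists k. exists l. forall p. (~R(k) & (~T(l,l) | ~G(l,p)))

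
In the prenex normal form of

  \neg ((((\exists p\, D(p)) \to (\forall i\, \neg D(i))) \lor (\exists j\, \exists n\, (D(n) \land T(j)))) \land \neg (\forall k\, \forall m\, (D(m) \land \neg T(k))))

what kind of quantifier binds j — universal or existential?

universal

Eliminate → and ↔ using ¬ and ∨.
  \neg ((\neg (\exists p\, D(p)) \lor (\forall i\, \neg D(i)) \lor (\exists j\, \exists n\, (D(n) \land T(j)))) \land \neg (\forall k\, \forall m\, (D(m) \land \neg T(k))))
Move each ¬ inward, flipping quantifiers it crosses:
  (\exists p\, D(p)) \land (\exists i\, D(i)) \land (\forall j\, \forall n\, (\neg D(n) \lor \neg T(j))) \lor (\forall k\, \forall m\, (D(m) \land \neg T(k)))
All bound variables are already distinct, so no renaming is needed.
Extract every quantifier outward, since the variables are now distinct and don't occur free across branches:
  \exists p\, \exists i\, \forall j\, \forall n\, \forall k\, \forall m\, (D(p) \land D(i) \land (\neg D(n) \lor \neg T(j)) \lor D(m) \land \neg T(k))
The quantifier \exists j sits under an odd number of negations (counting the antecedent side of each →), so it flips to \forall j.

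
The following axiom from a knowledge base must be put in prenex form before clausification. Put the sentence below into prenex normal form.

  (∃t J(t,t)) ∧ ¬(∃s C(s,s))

Move each ¬ inward, flipping quantifiers it crosses:
  (∃t J(t,t)) ∧ (∀s ¬C(s,s))
Extract every quantifier outward, since the variables are now distinct and don't occur free across branches:
  ∃t ∀s (J(t,t) ∧ ¬C(s,s))

∃t ∀s (J(t,t) ∧ ¬C(s,s))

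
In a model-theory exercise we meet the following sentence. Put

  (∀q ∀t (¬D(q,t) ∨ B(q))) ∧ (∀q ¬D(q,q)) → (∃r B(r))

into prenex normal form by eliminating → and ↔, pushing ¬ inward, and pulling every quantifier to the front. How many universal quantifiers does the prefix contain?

0

First replace A → B with ¬A ∨ B.
  ¬((∀q ∀t (¬D(q,t) ∨ B(q))) ∧ (∀q ¬D(q,q))) ∨ (∃r B(r))
Push ¬ through the quantifiers and connectives to reach negation normal form:
  (∃q ∃t (D(q,t) ∧ ¬B(q))) ∨ (∃q D(q,q)) ∨ (∃r B(r))
Standardize variables apart so no two quantifiers bind the same name: q↦z.
  (∃q ∃t (D(q,t) ∧ ¬B(q))) ∨ (∃z D(z,z)) ∨ (∃r B(r))
Extract every quantifier outward, since the variables are now distinct and don't occur free across branches:
  ∃q ∃t ∃z ∃r (D(q,t) ∧ ¬B(q) ∨ D(z,z) ∨ B(r))
The prefix is ∃q ∃t ∃z ∃r: 0 universal, 4 existential.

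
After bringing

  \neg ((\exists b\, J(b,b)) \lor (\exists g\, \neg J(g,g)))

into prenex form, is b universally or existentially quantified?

Move each ¬ inward, flipping quantifiers it crosses:
  (\forall b\, \neg J(b,b)) \land (\forall g\, J(g,g))
All bound variables are already distinct, so no renaming is needed.
Extract every quantifier outward, since the variables are now distinct and don't occur free across branches:
  \forall b\, \forall g\, (\neg J(b,b) \land J(g,g))
The quantifier \exists b sits under an odd number of negations, so it flips to \forall b.

universal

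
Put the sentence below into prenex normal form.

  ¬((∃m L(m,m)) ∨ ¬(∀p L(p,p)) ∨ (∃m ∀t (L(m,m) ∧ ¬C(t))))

∀m ∀p ∀x1 ∃t (¬L(m,m) ∧ L(p,p) ∧ (¬L(x1,x1) ∨ C(t)))

Move each ¬ inward, flipping quantifiers it crosses:
  (∀m ¬L(m,m)) ∧ (∀p L(p,p)) ∧ (∀m ∃t (¬L(m,m) ∨ C(t)))
Standardize variables apart so no two quantifiers bind the same name: m↦x1.
  (∀m ¬L(m,m)) ∧ (∀p L(p,p)) ∧ (∀x1 ∃t (¬L(x1,x1) ∨ C(t)))
Pull the quantifiers to the front (each side's bound variable is not free in the other side):
  ∀m ∀p ∀x1 ∃t (¬L(m,m) ∧ L(p,p) ∧ (¬L(x1,x1) ∨ C(t)))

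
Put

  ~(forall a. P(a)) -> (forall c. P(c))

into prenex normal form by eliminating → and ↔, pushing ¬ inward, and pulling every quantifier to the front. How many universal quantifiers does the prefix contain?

2

Rewrite implications/biconditionals: A → B as ¬A ∨ B.
  ~~(forall a. P(a)) | (forall c. P(c))
Push ¬ through the quantifiers and connectives to reach negation normal form:
  (forall a. P(a)) | (forall c. P(c))
Pull the quantifiers to the front (each side's bound variable is not free in the other side):
  forall a. forall c. (P(a) | P(c))
The prefix is forall a forall c: 2 universal, 0 existential.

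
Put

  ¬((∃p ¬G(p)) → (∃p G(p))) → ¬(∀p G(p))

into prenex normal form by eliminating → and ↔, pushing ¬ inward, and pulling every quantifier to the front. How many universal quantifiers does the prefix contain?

1

Eliminate → and ↔ using ¬ and ∨.
  ¬¬(¬(∃p ¬G(p)) ∨ (∃p G(p))) ∨ ¬(∀p G(p))
Push ¬ through the quantifiers and connectives to reach negation normal form:
  (∀p G(p)) ∨ (∃p G(p)) ∨ (∃p ¬G(p))
Standardize variables apart so no two quantifiers bind the same name: p↦u1, p↦v1.
  (∀p G(p)) ∨ (∃u1 G(u1)) ∨ (∃v1 ¬G(v1))
Pull the quantifiers to the front (each side's bound variable is not free in the other side):
  ∀p ∃u1 ∃v1 (G(p) ∨ G(u1) ∨ ¬G(v1))
The prefix is ∀p ∃u1 ∃v1: 1 universal, 2 existential.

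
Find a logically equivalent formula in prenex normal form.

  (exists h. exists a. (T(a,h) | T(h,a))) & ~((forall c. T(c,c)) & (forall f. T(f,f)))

Drive negations inward (¬∀x A ≡ ∃x ¬A, ¬∃x A ≡ ∀x ¬A, De Morgan for ∧/∨):
  (exists h. exists a. (T(a,h) | T(h,a))) & ((exists c. ~T(c,c)) | (exists f. ~T(f,f)))
Extract every quantifier outward, since the variables are now distinct and don't occur free across branches:
  exists h. exists a. exists c. exists f. ((T(a,h) | T(h,a)) & (~T(c,c) | ~T(f,f)))

exists h. exists a. exists c. exists f. ((T(a,h) | T(h,a)) & (~T(c,c) | ~T(f,f)))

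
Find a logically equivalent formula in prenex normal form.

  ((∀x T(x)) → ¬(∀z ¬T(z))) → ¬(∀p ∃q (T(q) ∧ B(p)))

Eliminate → and ↔ using ¬ and ∨.
  ¬(¬(∀x T(x)) ∨ ¬(∀z ¬T(z))) ∨ ¬(∀p ∃q (T(q) ∧ B(p)))
Push ¬ through the quantifiers and connectives to reach negation normal form:
  (∀x T(x)) ∧ (∀z ¬T(z)) ∨ (∃p ∀q (¬T(q) ∨ ¬B(p)))
Finally move all quantifiers to the prefix:
  ∀x ∀z ∃p ∀q (T(x) ∧ ¬T(z) ∨ ¬T(q) ∨ ¬B(p))

∀x ∀z ∃p ∀q (T(x) ∧ ¬T(z) ∨ ¬T(q) ∨ ¬B(p))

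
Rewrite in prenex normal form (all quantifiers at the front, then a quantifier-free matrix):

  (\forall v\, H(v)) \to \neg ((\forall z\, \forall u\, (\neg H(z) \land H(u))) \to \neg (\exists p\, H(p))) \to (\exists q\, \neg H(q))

\exists v\, \exists z\, \exists u\, \forall p\, \exists q\, (\neg H(v) \lor H(z) \lor \neg H(u) \lor \neg H(p) \lor \neg H(q))

First replace A → B with ¬A ∨ B.
  \neg (\forall v\, H(v)) \lor \neg \neg (\neg (\forall z\, \forall u\, (\neg H(z) \land H(u))) \lor \neg (\exists p\, H(p))) \lor (\exists q\, \neg H(q))
Drive negations inward (¬∀x A ≡ ∃x ¬A, ¬∃x A ≡ ∀x ¬A, De Morgan for ∧/∨):
  (\exists v\, \neg H(v)) \lor (\exists z\, \exists u\, (H(z) \lor \neg H(u))) \lor (\forall p\, \neg H(p)) \lor (\exists q\, \neg H(q))
All bound variables are already distinct, so no renaming is needed.
Extract every quantifier outward, since the variables are now distinct and don't occur free across branches:
  \exists v\, \exists z\, \exists u\, \forall p\, \exists q\, (\neg H(v) \lor H(z) \lor \neg H(u) \lor \neg H(p) \lor \neg H(q))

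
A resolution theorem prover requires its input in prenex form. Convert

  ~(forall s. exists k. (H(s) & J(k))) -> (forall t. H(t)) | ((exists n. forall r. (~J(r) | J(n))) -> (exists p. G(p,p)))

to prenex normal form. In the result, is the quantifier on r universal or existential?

existential

Rewrite implications/biconditionals: A → B as ¬A ∨ B.
  ~~(forall s. exists k. (H(s) & J(k))) | (forall t. H(t)) | ~(exists n. forall r. (~J(r) | J(n))) | (exists p. G(p,p))
Push ¬ through the quantifiers and connectives to reach negation normal form:
  (forall s. exists k. (H(s) & J(k))) | (forall t. H(t)) | (forall n. exists r. (J(r) & ~J(n))) | (exists p. G(p,p))
All bound variables are already distinct, so no renaming is needed.
Extract every quantifier outward, since the variables are now distinct and don't occur free across branches:
  forall s. exists k. forall t. forall n. exists r. exists p. (H(s) & J(k) | H(t) | J(r) & ~J(n) | G(p,p))
The quantifier forall r sits under an odd number of negations (counting the antecedent side of each →), so it flips to exists r.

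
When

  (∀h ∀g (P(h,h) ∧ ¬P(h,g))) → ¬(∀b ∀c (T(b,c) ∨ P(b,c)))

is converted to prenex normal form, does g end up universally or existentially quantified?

Eliminate → and ↔ using ¬ and ∨.
  ¬(∀h ∀g (P(h,h) ∧ ¬P(h,g))) ∨ ¬(∀b ∀c (T(b,c) ∨ P(b,c)))
Move each ¬ inward, flipping quantifiers it crosses:
  (∃h ∃g (¬P(h,h) ∨ P(h,g))) ∨ (∃b ∃c (¬T(b,c) ∧ ¬P(b,c)))
Finally move all quantifiers to the prefix:
  ∃h ∃g ∃b ∃c (¬P(h,h) ∨ P(h,g) ∨ ¬T(b,c) ∧ ¬P(b,c))
The quantifier ∀g sits under an odd number of negations (counting the antecedent side of each →), so it flips to ∃g.

existential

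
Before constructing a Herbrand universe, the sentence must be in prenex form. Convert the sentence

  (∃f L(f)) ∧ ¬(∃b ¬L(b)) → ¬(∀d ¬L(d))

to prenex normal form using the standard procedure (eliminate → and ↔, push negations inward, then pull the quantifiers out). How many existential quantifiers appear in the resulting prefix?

Rewrite implications/biconditionals: A → B as ¬A ∨ B.
  ¬((∃f L(f)) ∧ ¬(∃b ¬L(b))) ∨ ¬(∀d ¬L(d))
Drive negations inward (¬∀x A ≡ ∃x ¬A, ¬∃x A ≡ ∀x ¬A, De Morgan for ∧/∨):
  (∀f ¬L(f)) ∨ (∃b ¬L(b)) ∨ (∃d L(d))
Extract every quantifier outward, since the variables are now distinct and don't occur free across branches:
  ∀f ∃b ∃d (¬L(f) ∨ ¬L(b) ∨ L(d))
The prefix is ∀f ∃b ∃d: 1 universal, 2 existential.

2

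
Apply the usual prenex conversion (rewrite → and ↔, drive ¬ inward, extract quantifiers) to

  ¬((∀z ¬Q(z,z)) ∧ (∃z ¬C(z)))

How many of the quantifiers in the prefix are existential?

Drive negations inward (¬∀x A ≡ ∃x ¬A, ¬∃x A ≡ ∀x ¬A, De Morgan for ∧/∨):
  (∃z Q(z,z)) ∨ (∀z C(z))
Give each quantifier a distinct variable: z↦x1.
  (∃z Q(z,z)) ∨ (∀x1 C(x1))
Pull the quantifiers to the front (each side's bound variable is not free in the other side):
  ∃z ∀x1 (Q(z,z) ∨ C(x1))
The prefix is ∃z ∀x1: 1 universal, 1 existential.

1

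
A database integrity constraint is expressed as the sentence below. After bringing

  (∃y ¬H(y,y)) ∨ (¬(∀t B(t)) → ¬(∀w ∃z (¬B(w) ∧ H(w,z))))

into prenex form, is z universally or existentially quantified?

universal

First replace A → B with ¬A ∨ B.
  (∃y ¬H(y,y)) ∨ ¬¬(∀t B(t)) ∨ ¬(∀w ∃z (¬B(w) ∧ H(w,z)))
Move each ¬ inward, flipping quantifiers it crosses:
  (∃y ¬H(y,y)) ∨ (∀t B(t)) ∨ (∃w ∀z (B(w) ∨ ¬H(w,z)))
Finally move all quantifiers to the prefix:
  ∃y ∀t ∃w ∀z (¬H(y,y) ∨ B(t) ∨ B(w) ∨ ¬H(w,z))
The quantifier ∃z sits under an odd number of negations (counting the antecedent side of each →), so it flips to ∀z.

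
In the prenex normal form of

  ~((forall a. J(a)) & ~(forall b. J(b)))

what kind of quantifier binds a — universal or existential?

Drive negations inward (¬∀x A ≡ ∃x ¬A, ¬∃x A ≡ ∀x ¬A, De Morgan for ∧/∨):
  (exists a. ~J(a)) | (forall b. J(b))
All bound variables are already distinct, so no renaming is needed.
Pull the quantifiers to the front (each side's bound variable is not free in the other side):
  exists a. forall b. (~J(a) | J(b))
The quantifier forall a sits under an odd number of negations, so it flips to exists a.

existential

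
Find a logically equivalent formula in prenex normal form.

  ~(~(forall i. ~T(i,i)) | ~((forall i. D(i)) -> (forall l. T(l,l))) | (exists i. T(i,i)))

Rewrite implications/biconditionals: A → B as ¬A ∨ B.
  ~(~(forall i. ~T(i,i)) | ~(~(forall i. D(i)) | (forall l. T(l,l))) | (exists i. T(i,i)))
Push ¬ through the quantifiers and connectives to reach negation normal form:
  (forall i. ~T(i,i)) & ((exists i. ~D(i)) | (forall l. T(l,l))) & (forall i. ~T(i,i))
Rename bound variables to avoid capture: i↦y, i↦x.
  (forall i. ~T(i,i)) & ((exists y. ~D(y)) | (forall l. T(l,l))) & (forall x. ~T(x,x))
Extract every quantifier outward, since the variables are now distinct and don't occur free across branches:
  forall i. exists y. forall l. forall x. (~T(i,i) & (~D(y) | T(l,l)) & ~T(x,x))

forall i. exists y. forall l. forall x. (~T(i,i) & (~D(y) | T(l,l)) & ~T(x,x))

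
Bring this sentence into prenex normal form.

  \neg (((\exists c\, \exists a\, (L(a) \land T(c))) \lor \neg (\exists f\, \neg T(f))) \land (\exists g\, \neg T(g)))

\forall c\, \forall a\, \exists f\, \forall g\, ((\neg L(a) \lor \neg T(c)) \land \neg T(f) \lor T(g))

Move each ¬ inward, flipping quantifiers it crosses:
  (\forall c\, \forall a\, (\neg L(a) \lor \neg T(c))) \land (\exists f\, \neg T(f)) \lor (\forall g\, T(g))
Finally move all quantifiers to the prefix:
  \forall c\, \forall a\, \exists f\, \forall g\, ((\neg L(a) \lor \neg T(c)) \land \neg T(f) \lor T(g))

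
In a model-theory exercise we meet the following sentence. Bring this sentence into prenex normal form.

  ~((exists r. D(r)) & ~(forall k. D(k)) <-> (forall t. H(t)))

First replace A → B with ¬A ∨ B; A ↔ B as (¬A ∨ B) ∧ (¬B ∨ A).
  ~((~((exists r. D(r)) & ~(forall k. D(k))) | (forall t. H(t))) & (~(forall t. H(t)) | (exists r. D(r)) & ~(forall k. D(k))))
Push ¬ through the quantifiers and connectives to reach negation normal form:
  (exists r. D(r)) & (exists k. ~D(k)) & (exists t. ~H(t)) | (forall t. H(t)) & ((forall r. ~D(r)) | (forall k. D(k)))
Give each quantifier a distinct variable: t↦u1, r↦x1, k↦v1.
  (exists r. D(r)) & (exists k. ~D(k)) & (exists t. ~H(t)) | (forall u1. H(u1)) & ((forall x1. ~D(x1)) | (forall v1. D(v1)))
Finally move all quantifiers to the prefix:
  exists r. exists k. exists t. forall u1. forall x1. forall v1. (D(r) & ~D(k) & ~H(t) | H(u1) & (~D(x1) | D(v1)))

exists r. exists k. exists t. forall u1. forall x1. forall v1. (D(r) & ~D(k) & ~H(t) | H(u1) & (~D(x1) | D(v1)))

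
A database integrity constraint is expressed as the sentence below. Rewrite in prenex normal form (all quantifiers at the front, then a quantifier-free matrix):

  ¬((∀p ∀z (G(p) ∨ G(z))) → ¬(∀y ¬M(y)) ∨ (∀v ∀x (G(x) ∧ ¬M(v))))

Rewrite implications/biconditionals: A → B as ¬A ∨ B.
  ¬(¬(∀p ∀z (G(p) ∨ G(z))) ∨ ¬(∀y ¬M(y)) ∨ (∀v ∀x (G(x) ∧ ¬M(v))))
Move each ¬ inward, flipping quantifiers it crosses:
  (∀p ∀z (G(p) ∨ G(z))) ∧ (∀y ¬M(y)) ∧ (∃v ∃x (¬G(x) ∨ M(v)))
All bound variables are already distinct, so no renaming is needed.
Pull the quantifiers to the front (each side's bound variable is not free in the other side):
  ∀p ∀z ∀y ∃v ∃x ((G(p) ∨ G(z)) ∧ ¬M(y) ∧ (¬G(x) ∨ M(v)))

∀p ∀z ∀y ∃v ∃x ((G(p) ∨ G(z)) ∧ ¬M(y) ∧ (¬G(x) ∨ M(v)))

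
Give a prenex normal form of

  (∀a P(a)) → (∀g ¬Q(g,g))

∃a ∀g (¬P(a) ∨ ¬Q(g,g))

First replace A → B with ¬A ∨ B.
  ¬(∀a P(a)) ∨ (∀g ¬Q(g,g))
Push ¬ through the quantifiers and connectives to reach negation normal form:
  (∃a ¬P(a)) ∨ (∀g ¬Q(g,g))
Extract every quantifier outward, since the variables are now distinct and don't occur free across branches:
  ∃a ∀g (¬P(a) ∨ ¬Q(g,g))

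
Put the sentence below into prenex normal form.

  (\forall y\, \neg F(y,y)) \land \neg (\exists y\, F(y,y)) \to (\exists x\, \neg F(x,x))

\exists y\, \exists z\, \exists x\, (F(y,y) \lor F(z,z) \lor \neg F(x,x))

Rewrite implications/biconditionals: A → B as ¬A ∨ B.
  \neg ((\forall y\, \neg F(y,y)) \land \neg (\exists y\, F(y,y))) \lor (\exists x\, \neg F(x,x))
Push ¬ through the quantifiers and connectives to reach negation normal form:
  (\exists y\, F(y,y)) \lor (\exists y\, F(y,y)) \lor (\exists x\, \neg F(x,x))
Rename bound variables to avoid capture: y↦z.
  (\exists y\, F(y,y)) \lor (\exists z\, F(z,z)) \lor (\exists x\, \neg F(x,x))
Extract every quantifier outward, since the variables are now distinct and don't occur free across branches:
  \exists y\, \exists z\, \exists x\, (F(y,y) \lor F(z,z) \lor \neg F(x,x))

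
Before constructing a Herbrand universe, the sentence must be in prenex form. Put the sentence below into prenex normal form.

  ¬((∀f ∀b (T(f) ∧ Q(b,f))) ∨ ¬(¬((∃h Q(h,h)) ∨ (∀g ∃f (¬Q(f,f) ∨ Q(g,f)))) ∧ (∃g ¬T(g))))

Push ¬ through the quantifiers and connectives to reach negation normal form:
  (∃f ∃b (¬T(f) ∨ ¬Q(b,f))) ∧ (∀h ¬Q(h,h)) ∧ (∃g ∀f (Q(f,f) ∧ ¬Q(g,f))) ∧ (∃g ¬T(g))
Rename bound variables to avoid capture: f↦v, g↦q.
  (∃f ∃b (¬T(f) ∨ ¬Q(b,f))) ∧ (∀h ¬Q(h,h)) ∧ (∃g ∀v (Q(v,v) ∧ ¬Q(g,v))) ∧ (∃q ¬T(q))
Finally move all quantifiers to the prefix:
  ∃f ∃b ∀h ∃g ∀v ∃q ((¬T(f) ∨ ¬Q(b,f)) ∧ ¬Q(h,h) ∧ Q(v,v) ∧ ¬Q(g,v) ∧ ¬T(q))

∃f ∃b ∀h ∃g ∀v ∃q ((¬T(f) ∨ ¬Q(b,f)) ∧ ¬Q(h,h) ∧ Q(v,v) ∧ ¬Q(g,v) ∧ ¬T(q))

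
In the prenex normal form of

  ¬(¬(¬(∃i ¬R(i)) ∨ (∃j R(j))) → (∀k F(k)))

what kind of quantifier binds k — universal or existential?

Rewrite implications/biconditionals: A → B as ¬A ∨ B.
  ¬(¬¬(¬(∃i ¬R(i)) ∨ (∃j R(j))) ∨ (∀k F(k)))
Push ¬ through the quantifiers and connectives to reach negation normal form:
  (∃i ¬R(i)) ∧ (∀j ¬R(j)) ∧ (∃k ¬F(k))
Finally move all quantifiers to the prefix:
  ∃i ∀j ∃k (¬R(i) ∧ ¬R(j) ∧ ¬F(k))
The quantifier ∀k sits under an odd number of negations (counting the antecedent side of each →), so it flips to ∃k.

existential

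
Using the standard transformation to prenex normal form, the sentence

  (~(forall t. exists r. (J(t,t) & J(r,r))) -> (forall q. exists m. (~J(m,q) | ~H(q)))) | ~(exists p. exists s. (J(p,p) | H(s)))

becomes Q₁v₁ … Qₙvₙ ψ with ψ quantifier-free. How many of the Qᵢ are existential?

2

Eliminate → and ↔ using ¬ and ∨.
  ~~(forall t. exists r. (J(t,t) & J(r,r))) | (forall q. exists m. (~J(m,q) | ~H(q))) | ~(exists p. exists s. (J(p,p) | H(s)))
Drive negations inward (¬∀x A ≡ ∃x ¬A, ¬∃x A ≡ ∀x ¬A, De Morgan for ∧/∨):
  (forall t. exists r. (J(t,t) & J(r,r))) | (forall q. exists m. (~J(m,q) | ~H(q))) | (forall p. forall s. (~J(p,p) & ~H(s)))
All bound variables are already distinct, so no renaming is needed.
Pull the quantifiers to the front (each side's bound variable is not free in the other side):
  forall t. exists r. forall q. exists m. forall p. forall s. (J(t,t) & J(r,r) | ~J(m,q) | ~H(q) | ~J(p,p) & ~H(s))
The prefix is forall t exists r forall q exists m forall p forall s: 4 universal, 2 existential.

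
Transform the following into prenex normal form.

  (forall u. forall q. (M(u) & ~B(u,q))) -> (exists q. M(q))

Eliminate → and ↔ using ¬ and ∨.
  ~(forall u. forall q. (M(u) & ~B(u,q))) | (exists q. M(q))
Push ¬ through the quantifiers and connectives to reach negation normal form:
  (exists u. exists q. (~M(u) | B(u,q))) | (exists q. M(q))
Rename bound variables to avoid capture: q↦x.
  (exists u. exists q. (~M(u) | B(u,q))) | (exists x. M(x))
Extract every quantifier outward, since the variables are now distinct and don't occur free across branches:
  exists u. exists q. exists x. (~M(u) | B(u,q) | M(x))

exists u. exists q. exists x. (~M(u) | B(u,q) | M(x))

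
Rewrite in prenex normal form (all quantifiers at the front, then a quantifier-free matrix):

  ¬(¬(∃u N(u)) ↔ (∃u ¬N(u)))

∀u ∀w ∃x1 ∃p (¬N(u) ∧ N(w) ∨ ¬N(x1) ∧ N(p))

First replace A → B with ¬A ∨ B; A ↔ B as (¬A ∨ B) ∧ (¬B ∨ A).
  ¬((¬¬(∃u N(u)) ∨ (∃u ¬N(u))) ∧ (¬(∃u ¬N(u)) ∨ ¬(∃u N(u))))
Push ¬ through the quantifiers and connectives to reach negation normal form:
  (∀u ¬N(u)) ∧ (∀u N(u)) ∨ (∃u ¬N(u)) ∧ (∃u N(u))
Standardize variables apart so no two quantifiers bind the same name: u↦w, u↦x1, u↦p.
  (∀u ¬N(u)) ∧ (∀w N(w)) ∨ (∃x1 ¬N(x1)) ∧ (∃p N(p))
Finally move all quantifiers to the prefix:
  ∀u ∀w ∃x1 ∃p (¬N(u) ∧ N(w) ∨ ¬N(x1) ∧ N(p))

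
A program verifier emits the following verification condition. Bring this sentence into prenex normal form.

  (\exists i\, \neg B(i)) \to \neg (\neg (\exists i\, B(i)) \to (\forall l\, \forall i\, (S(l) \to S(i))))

Rewrite implications/biconditionals: A → B as ¬A ∨ B.
  \neg (\exists i\, \neg B(i)) \lor \neg (\neg \neg (\exists i\, B(i)) \lor (\forall l\, \forall i\, (\neg S(l) \lor S(i))))
Drive negations inward (¬∀x A ≡ ∃x ¬A, ¬∃x A ≡ ∀x ¬A, De Morgan for ∧/∨):
  (\forall i\, B(i)) \lor (\forall i\, \neg B(i)) \land (\exists l\, \exists i\, (S(l) \land \neg S(i)))
Give each quantifier a distinct variable: i↦y, i↦p.
  (\forall i\, B(i)) \lor (\forall y\, \neg B(y)) \land (\exists l\, \exists p\, (S(l) \land \neg S(p)))
Pull the quantifiers to the front (each side's bound variable is not free in the other side):
  \forall i\, \forall y\, \exists l\, \exists p\, (B(i) \lor \neg B(y) \land S(l) \land \neg S(p))

\forall i\, \forall y\, \exists l\, \exists p\, (B(i) \lor \neg B(y) \land S(l) \land \neg S(p))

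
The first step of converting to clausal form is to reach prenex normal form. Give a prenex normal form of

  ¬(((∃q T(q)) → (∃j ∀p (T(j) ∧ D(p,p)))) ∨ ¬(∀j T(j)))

∃q ∀j ∃p ∀w1 (T(q) ∧ (¬T(j) ∨ ¬D(p,p)) ∧ T(w1))

First replace A → B with ¬A ∨ B.
  ¬(¬(∃q T(q)) ∨ (∃j ∀p (T(j) ∧ D(p,p))) ∨ ¬(∀j T(j)))
Drive negations inward (¬∀x A ≡ ∃x ¬A, ¬∃x A ≡ ∀x ¬A, De Morgan for ∧/∨):
  (∃q T(q)) ∧ (∀j ∃p (¬T(j) ∨ ¬D(p,p))) ∧ (∀j T(j))
Rename bound variables to avoid capture: j↦w1.
  (∃q T(q)) ∧ (∀j ∃p (¬T(j) ∨ ¬D(p,p))) ∧ (∀w1 T(w1))
Pull the quantifiers to the front (each side's bound variable is not free in the other side):
  ∃q ∀j ∃p ∀w1 (T(q) ∧ (¬T(j) ∨ ¬D(p,p)) ∧ T(w1))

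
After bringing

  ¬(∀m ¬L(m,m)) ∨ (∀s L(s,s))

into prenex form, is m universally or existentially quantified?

Move each ¬ inward, flipping quantifiers it crosses:
  (∃m L(m,m)) ∨ (∀s L(s,s))
All bound variables are already distinct, so no renaming is needed.
Finally move all quantifiers to the prefix:
  ∃m ∀s (L(m,m) ∨ L(s,s))
The quantifier ∀m sits under an odd number of negations, so it flips to ∃m.

existential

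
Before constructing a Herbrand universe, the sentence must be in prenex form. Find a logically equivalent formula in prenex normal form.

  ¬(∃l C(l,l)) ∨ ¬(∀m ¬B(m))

∀l ∃m (¬C(l,l) ∨ B(m))

Push ¬ through the quantifiers and connectives to reach negation normal form:
  (∀l ¬C(l,l)) ∨ (∃m B(m))
All bound variables are already distinct, so no renaming is needed.
Pull the quantifiers to the front (each side's bound variable is not free in the other side):
  ∀l ∃m (¬C(l,l) ∨ B(m))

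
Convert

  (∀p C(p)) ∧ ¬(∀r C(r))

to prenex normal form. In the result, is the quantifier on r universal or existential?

existential

Drive negations inward (¬∀x A ≡ ∃x ¬A, ¬∃x A ≡ ∀x ¬A, De Morgan for ∧/∨):
  (∀p C(p)) ∧ (∃r ¬C(r))
Pull the quantifiers to the front (each side's bound variable is not free in the other side):
  ∀p ∃r (C(p) ∧ ¬C(r))
The quantifier ∀r sits under an odd number of negations, so it flips to ∃r.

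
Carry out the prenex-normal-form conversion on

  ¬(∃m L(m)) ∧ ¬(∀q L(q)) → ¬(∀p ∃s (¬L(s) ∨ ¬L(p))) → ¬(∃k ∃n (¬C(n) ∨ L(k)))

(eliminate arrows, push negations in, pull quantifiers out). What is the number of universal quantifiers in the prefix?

4

Eliminate → and ↔ using ¬ and ∨.
  ¬(¬(∃m L(m)) ∧ ¬(∀q L(q))) ∨ ¬¬(∀p ∃s (¬L(s) ∨ ¬L(p))) ∨ ¬(∃k ∃n (¬C(n) ∨ L(k)))
Move each ¬ inward, flipping quantifiers it crosses:
  (∃m L(m)) ∨ (∀q L(q)) ∨ (∀p ∃s (¬L(s) ∨ ¬L(p))) ∨ (∀k ∀n (C(n) ∧ ¬L(k)))
Extract every quantifier outward, since the variables are now distinct and don't occur free across branches:
  ∃m ∀q ∀p ∃s ∀k ∀n (L(m) ∨ L(q) ∨ ¬L(s) ∨ ¬L(p) ∨ C(n) ∧ ¬L(k))
The prefix is ∃m ∀q ∀p ∃s ∀k ∀n: 4 universal, 2 existential.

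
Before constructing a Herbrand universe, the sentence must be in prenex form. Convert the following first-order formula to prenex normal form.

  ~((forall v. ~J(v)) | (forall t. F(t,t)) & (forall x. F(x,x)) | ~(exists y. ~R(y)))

Drive negations inward (¬∀x A ≡ ∃x ¬A, ¬∃x A ≡ ∀x ¬A, De Morgan for ∧/∨):
  (exists v. J(v)) & ((exists t. ~F(t,t)) | (exists x. ~F(x,x))) & (exists y. ~R(y))
All bound variables are already distinct, so no renaming is needed.
Finally move all quantifiers to the prefix:
  exists v. exists t. exists x. exists y. (J(v) & (~F(t,t) | ~F(x,x)) & ~R(y))

exists v. exists t. exists x. exists y. (J(v) & (~F(t,t) | ~F(x,x)) & ~R(y))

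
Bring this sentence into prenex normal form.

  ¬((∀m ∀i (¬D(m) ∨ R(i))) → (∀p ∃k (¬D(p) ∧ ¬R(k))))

First replace A → B with ¬A ∨ B.
  ¬(¬(∀m ∀i (¬D(m) ∨ R(i))) ∨ (∀p ∃k (¬D(p) ∧ ¬R(k))))
Drive negations inward (¬∀x A ≡ ∃x ¬A, ¬∃x A ≡ ∀x ¬A, De Morgan for ∧/∨):
  (∀m ∀i (¬D(m) ∨ R(i))) ∧ (∃p ∀k (D(p) ∨ R(k)))
All bound variables are already distinct, so no renaming is needed.
Finally move all quantifiers to the prefix:
  ∀m ∀i ∃p ∀k ((¬D(m) ∨ R(i)) ∧ (D(p) ∨ R(k)))

∀m ∀i ∃p ∀k ((¬D(m) ∨ R(i)) ∧ (D(p) ∨ R(k)))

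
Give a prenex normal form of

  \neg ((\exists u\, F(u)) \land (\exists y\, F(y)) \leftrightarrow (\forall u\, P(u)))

First replace A → B with ¬A ∨ B; A ↔ B as (¬A ∨ B) ∧ (¬B ∨ A).
  \neg ((\neg ((\exists u\, F(u)) \land (\exists y\, F(y))) \lor (\forall u\, P(u))) \land (\neg (\forall u\, P(u)) \lor (\exists u\, F(u)) \land (\exists y\, F(y))))
Move each ¬ inward, flipping quantifiers it crosses:
  (\exists u\, F(u)) \land (\exists y\, F(y)) \land (\exists u\, \neg P(u)) \lor (\forall u\, P(u)) \land ((\forall u\, \neg F(u)) \lor (\forall y\, \neg F(y)))
Rename bound variables to avoid capture: u↦t, u↦v1, u↦c, y↦q.
  (\exists u\, F(u)) \land (\exists y\, F(y)) \land (\exists t\, \neg P(t)) \lor (\forall v1\, P(v1)) \land ((\forall c\, \neg F(c)) \lor (\forall q\, \neg F(q)))
Finally move all quantifiers to the prefix:
  \exists u\, \exists y\, \exists t\, \forall v1\, \forall c\, \forall q\, (F(u) \land F(y) \land \neg P(t) \lor P(v1) \land (\neg F(c) \lor \neg F(q)))

\exists u\, \exists y\, \exists t\, \forall v1\, \forall c\, \forall q\, (F(u) \land F(y) \land \neg P(t) \lor P(v1) \land (\neg F(c) \lor \neg F(q)))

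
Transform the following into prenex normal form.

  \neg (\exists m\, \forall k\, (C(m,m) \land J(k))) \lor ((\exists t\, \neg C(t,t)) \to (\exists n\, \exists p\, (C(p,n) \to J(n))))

Rewrite implications/biconditionals: A → B as ¬A ∨ B.
  \neg (\exists m\, \forall k\, (C(m,m) \land J(k))) \lor \neg (\exists t\, \neg C(t,t)) \lor (\exists n\, \exists p\, (\neg C(p,n) \lor J(n)))
Move each ¬ inward, flipping quantifiers it crosses:
  (\forall m\, \exists k\, (\neg C(m,m) \lor \neg J(k))) \lor (\forall t\, C(t,t)) \lor (\exists n\, \exists p\, (\neg C(p,n) \lor J(n)))
All bound variables are already distinct, so no renaming is needed.
Extract every quantifier outward, since the variables are now distinct and don't occur free across branches:
  \forall m\, \exists k\, \forall t\, \exists n\, \exists p\, (\neg C(m,m) \lor \neg J(k) \lor C(t,t) \lor \neg C(p,n) \lor J(n))

\forall m\, \exists k\, \forall t\, \exists n\, \exists p\, (\neg C(m,m) \lor \neg J(k) \lor C(t,t) \lor \neg C(p,n) \lor J(n))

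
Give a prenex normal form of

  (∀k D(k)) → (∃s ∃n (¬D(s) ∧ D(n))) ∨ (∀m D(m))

First replace A → B with ¬A ∨ B.
  ¬(∀k D(k)) ∨ (∃s ∃n (¬D(s) ∧ D(n))) ∨ (∀m D(m))
Move each ¬ inward, flipping quantifiers it crosses:
  (∃k ¬D(k)) ∨ (∃s ∃n (¬D(s) ∧ D(n))) ∨ (∀m D(m))
All bound variables are already distinct, so no renaming is needed.
Finally move all quantifiers to the prefix:
  ∃k ∃s ∃n ∀m (¬D(k) ∨ ¬D(s) ∧ D(n) ∨ D(m))

∃k ∃s ∃n ∀m (¬D(k) ∨ ¬D(s) ∧ D(n) ∨ D(m))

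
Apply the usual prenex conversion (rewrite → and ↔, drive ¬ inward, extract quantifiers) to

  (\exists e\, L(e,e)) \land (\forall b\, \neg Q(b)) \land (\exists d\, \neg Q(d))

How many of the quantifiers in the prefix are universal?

All bound variables are already distinct, so no renaming is needed.
Extract every quantifier outward, since the variables are now distinct and don't occur free across branches:
  \exists e\, \forall b\, \exists d\, (L(e,e) \land \neg Q(b) \land \neg Q(d))
The prefix is \exists e \forall b \exists d: 1 universal, 2 existential.

1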